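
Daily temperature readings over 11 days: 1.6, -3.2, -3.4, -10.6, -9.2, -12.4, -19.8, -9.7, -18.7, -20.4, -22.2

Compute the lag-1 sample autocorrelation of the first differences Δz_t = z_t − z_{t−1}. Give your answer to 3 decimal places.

First differences Δz: -4.8, -0.2, -7.2, 1.4, -3.2, -7.4, 10.1, -9.0, -1.7, -1.8
Mean of differences = -2.3800
Numerator Σ(Δz_t−Δz̄)(Δz_{t+1}−Δz̄) = -182.3604
Denominator Σ(Δz_t−Δz̄)² = 274.3760
r_1(Δz) = -182.3604 / 274.3760 = -0.665

-0.665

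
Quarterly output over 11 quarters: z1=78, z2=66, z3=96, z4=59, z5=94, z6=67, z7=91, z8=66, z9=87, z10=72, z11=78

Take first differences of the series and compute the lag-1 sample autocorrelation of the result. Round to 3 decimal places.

-0.939

First differences Δz: -12, 30, -37, 35, -27, 24, -25, 21, -15, 6
Mean of differences = 0.0000
Numerator Σ(Δz_t−Δz̄)(Δz_{t+1}−Δz̄) = -5888.0000
Denominator Σ(Δz_t−Δz̄)² = 6270.0000
r_1(Δz) = -5888.0000 / 6270.0000 = -0.939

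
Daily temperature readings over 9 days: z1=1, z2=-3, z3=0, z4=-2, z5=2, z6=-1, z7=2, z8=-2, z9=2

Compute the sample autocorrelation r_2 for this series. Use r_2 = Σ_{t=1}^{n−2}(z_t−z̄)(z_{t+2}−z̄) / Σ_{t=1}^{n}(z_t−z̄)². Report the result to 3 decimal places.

0.586

Mean z̄ = (1 − 3 + 0 − 2 + 2 − 1 + 2 − 2 + 2)/9 = -0.1111
Numerator Σ_{t=1}^{7}(z_t−z̄)(z_{t+2}−z̄) = 18.0864
Denominator Σ(z_t−z̄)² = 30.8889
r_2 = 18.0864 / 30.8889 = 0.586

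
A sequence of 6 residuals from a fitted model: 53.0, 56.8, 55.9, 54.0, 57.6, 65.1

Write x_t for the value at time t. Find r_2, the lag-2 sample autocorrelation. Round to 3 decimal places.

-0.214

Mean x̄ = (53.0 + 56.8 + 55.9 + 54.0 + 57.6 + 65.1)/6 = 57.0667
Deviations from mean: -4.0667, -0.2667, -1.1667, -3.0667, 0.5333, 8.0333
Σ(x_t−x̄)(x_{t+2}−x̄) = (4.7444) + (0.8178) + (-0.6222) + (-24.6356) = -19.6956
Denominator Σ(x_t−x̄)² = 92.1933
r_2 = -19.6956 / 92.1933 = -0.214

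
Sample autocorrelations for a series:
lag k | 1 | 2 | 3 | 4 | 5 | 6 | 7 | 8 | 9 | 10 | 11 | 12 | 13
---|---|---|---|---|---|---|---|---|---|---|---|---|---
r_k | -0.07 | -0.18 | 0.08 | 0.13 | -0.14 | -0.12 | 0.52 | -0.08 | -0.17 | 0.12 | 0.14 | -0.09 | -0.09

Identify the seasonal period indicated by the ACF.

The largest autocorrelation is r_7 = 0.52; the remaining lags stay at or below 0.14.
The dominant spike at lag 7 indicates a seasonal period of 7.

7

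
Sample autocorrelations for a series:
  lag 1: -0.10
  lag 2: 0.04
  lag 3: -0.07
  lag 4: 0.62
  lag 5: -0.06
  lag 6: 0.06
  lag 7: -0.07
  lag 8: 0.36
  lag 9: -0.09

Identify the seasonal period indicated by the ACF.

The largest autocorrelation is r_4 = 0.62, with a weaker echo at lag 8 (0.36); the remaining lags stay at or below 0.06.
The dominant spike at lag 4 indicates a seasonal period of 4.

4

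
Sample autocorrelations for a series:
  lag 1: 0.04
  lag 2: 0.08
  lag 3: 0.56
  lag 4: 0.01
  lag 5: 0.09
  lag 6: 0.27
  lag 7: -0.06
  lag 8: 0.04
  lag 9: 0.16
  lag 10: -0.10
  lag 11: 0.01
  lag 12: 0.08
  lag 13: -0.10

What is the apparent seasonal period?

3

The largest autocorrelation is r_3 = 0.56, with weaker echoes at lags 6 (0.27) and 9 (0.16); the remaining lags stay at or below 0.09.
The dominant spike at lag 3 indicates a seasonal period of 3.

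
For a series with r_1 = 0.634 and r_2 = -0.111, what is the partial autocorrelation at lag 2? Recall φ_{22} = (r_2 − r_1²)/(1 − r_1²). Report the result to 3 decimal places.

φ_{22} = (r_2 − r_1²) / (1 − r_1²)
r_1² = (0.634)² = 0.401956
Numerator = -0.111 − 0.4020 = -0.5130; denominator = 1 − 0.4020 = 0.5980
φ_{22} = -0.5130 / 0.5980 = -0.858

-0.858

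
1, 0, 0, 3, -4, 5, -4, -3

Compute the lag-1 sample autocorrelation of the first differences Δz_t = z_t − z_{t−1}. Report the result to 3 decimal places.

-0.804

First differences Δz: -1, 0, 3, -7, 9, -9, 1
Mean of differences = -0.5714
Numerator Σ(Δz_t−Δz̄)(Δz_{t+1}−Δz̄) = -176.6122
Denominator Σ(Δz_t−Δz̄)² = 219.7143
r_1(Δz) = -176.6122 / 219.7143 = -0.804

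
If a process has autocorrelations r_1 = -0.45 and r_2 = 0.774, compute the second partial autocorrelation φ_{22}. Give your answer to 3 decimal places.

φ_{22} = (r_2 − r_1²) / (1 − r_1²)
r_1² = (-0.45)² = 0.2025
Numerator = 0.774 − 0.2025 = 0.5715; denominator = 1 − 0.2025 = 0.7975
φ_{22} = 0.5715 / 0.7975 = 0.717

0.717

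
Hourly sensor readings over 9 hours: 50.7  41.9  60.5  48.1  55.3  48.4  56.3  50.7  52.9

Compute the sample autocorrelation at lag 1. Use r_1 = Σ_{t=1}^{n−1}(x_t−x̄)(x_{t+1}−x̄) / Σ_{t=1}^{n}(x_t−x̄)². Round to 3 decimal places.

-0.656

Mean x̄ = (50.7 + 41.9 + 60.5 + 48.1 + 55.3 + 48.4 + 56.3 + 50.7 + 52.9)/9 = 51.6444
Numerator Σ_{t=1}^{8}(x_t−x̄)(x_{t+1}−x̄) = -153.9820
Denominator Σ(x_t−x̄)² = 234.8622
r_1 = -153.9820 / 234.8622 = -0.656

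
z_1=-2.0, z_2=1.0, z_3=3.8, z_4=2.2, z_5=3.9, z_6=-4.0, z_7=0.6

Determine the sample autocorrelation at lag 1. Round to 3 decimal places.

-0.103

Mean z̄ = (-2.0 + 1.0 + 3.8 + 2.2 + 3.9 − 4.0 + 0.6)/7 = 0.7857
Σ(z_t−z̄)(z_{t+1}−z̄) = (-0.5969) + (0.6459) + (4.2631) + (4.4045) + (-14.9041) + (0.8888) = -5.2988
Denominator Σ(z_t−z̄)² = 51.5286
r_1 = -5.2988 / 51.5286 = -0.103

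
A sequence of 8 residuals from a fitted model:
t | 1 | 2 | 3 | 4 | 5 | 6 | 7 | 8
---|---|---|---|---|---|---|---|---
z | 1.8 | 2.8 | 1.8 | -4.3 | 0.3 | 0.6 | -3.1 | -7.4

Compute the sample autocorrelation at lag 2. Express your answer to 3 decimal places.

-0.215

Mean z̄ = (1.8 + 2.8 + 1.8 − 4.3 + 0.3 + 0.6 − 3.1 − 7.4)/8 = -0.9375
Deviations from mean: 2.7375, 3.7375, 2.7375, -3.3625, 1.2375, 1.5375, -2.1625, -6.4625
Σ(z_t−z̄)(z_{t+2}−z̄) = (7.4939) + (-12.5673) + (3.3877) + (-5.1698) + (-2.6761) + (-9.9361) = -19.4678
Denominator Σ(z_t−z̄)² = 90.5988
r_2 = -19.4678 / 90.5988 = -0.215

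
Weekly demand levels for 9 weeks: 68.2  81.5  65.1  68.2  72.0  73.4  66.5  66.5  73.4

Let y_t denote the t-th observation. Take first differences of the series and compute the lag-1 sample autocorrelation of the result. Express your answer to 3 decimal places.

-0.447

First differences Δy: 13.3, -16.4, 3.1, 3.8, 1.4, -6.9, 0.0, 6.9
Mean of differences = 0.6500
Numerator Σ(Δy_t−Δȳ)(Δy_{t+1}−Δȳ) = -252.1925
Denominator Σ(Δy_t−Δȳ)² = 563.7000
r_1(Δy) = -252.1925 / 563.7000 = -0.447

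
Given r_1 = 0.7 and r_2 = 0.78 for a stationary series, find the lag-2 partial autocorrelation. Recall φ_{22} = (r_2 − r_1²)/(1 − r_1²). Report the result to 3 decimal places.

0.569

φ_{22} = (r_2 − r_1²) / (1 − r_1²)
r_1² = (0.7)² = 0.49
Numerator = 0.78 − 0.4900 = 0.2900; denominator = 1 − 0.4900 = 0.5100
φ_{22} = 0.2900 / 0.5100 = 0.569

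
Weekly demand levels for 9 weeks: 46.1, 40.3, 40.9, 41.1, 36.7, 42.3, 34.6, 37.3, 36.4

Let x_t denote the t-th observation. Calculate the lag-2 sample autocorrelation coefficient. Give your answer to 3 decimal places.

Mean x̄ = (46.1 + 40.3 + 40.9 + 41.1 + 36.7 + 42.3 + 34.6 + 37.3 + 36.4)/9 = 39.5222
Σ(x_t−x̄)(x_{t+2}−x̄) = (9.0627) + (1.2272) + (-3.8884) + (4.3827) + (13.8916) + (-6.1728) + (15.3683) = 33.8712
Denominator Σ(x_t−x̄)² = 102.8556
r_2 = 33.8712 / 102.8556 = 0.329

0.329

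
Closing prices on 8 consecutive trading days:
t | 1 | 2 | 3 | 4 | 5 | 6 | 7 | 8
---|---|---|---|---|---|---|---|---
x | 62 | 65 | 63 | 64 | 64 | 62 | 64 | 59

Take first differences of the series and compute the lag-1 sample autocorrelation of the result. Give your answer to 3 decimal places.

First differences Δx: 3, -2, 1, 0, -2, 2, -5
Mean of differences = -0.4286
Numerator Σ(Δx_t−Δx̄)(Δx_{t+1}−Δx̄) = -22.6122
Denominator Σ(Δx_t−Δx̄)² = 45.7143
r_1(Δx) = -22.6122 / 45.7143 = -0.495

-0.495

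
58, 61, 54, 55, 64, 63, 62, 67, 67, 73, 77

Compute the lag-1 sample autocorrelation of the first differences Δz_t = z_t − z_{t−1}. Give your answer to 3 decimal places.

First differences Δz: 3, -7, 1, 9, -1, -1, 5, 0, 6, 4
Mean of differences = 1.9000
Numerator Σ(Δz_t−Δz̄)(Δz_{t+1}−Δz̄) = -34.4100
Denominator Σ(Δz_t−Δz̄)² = 182.9000
r_1(Δz) = -34.4100 / 182.9000 = -0.188

-0.188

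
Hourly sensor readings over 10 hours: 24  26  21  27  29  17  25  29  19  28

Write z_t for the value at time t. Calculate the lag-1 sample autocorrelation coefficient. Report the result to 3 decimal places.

Mean z̄ = (24 + 26 + 21 + 27 + 29 + 17 + 25 + 29 + 19 + 28)/10 = 24.5000
Numerator Σ_{t=1}^{9}(z_t−z̄)(z_{t+1}−z̄) = -82.7500
Denominator Σ(z_t−z̄)² = 160.5000
r_1 = -82.7500 / 160.5000 = -0.516

-0.516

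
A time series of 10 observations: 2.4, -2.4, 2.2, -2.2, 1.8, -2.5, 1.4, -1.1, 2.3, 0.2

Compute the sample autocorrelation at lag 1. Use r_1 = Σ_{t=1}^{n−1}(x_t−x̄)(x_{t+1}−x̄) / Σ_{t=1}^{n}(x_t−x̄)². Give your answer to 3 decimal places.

Mean x̄ = (2.4 − 2.4 + 2.2 − 2.2 + 1.8 − 2.5 + 1.4 − 1.1 + 2.3 + 0.2)/10 = 0.2100
Numerator Σ_{t=1}^{9}(x_t−x̄)(x_{t+1}−x̄) = -31.3891
Denominator Σ(x_t−x̄)² = 38.7490
r_1 = -31.3891 / 38.7490 = -0.810

-0.810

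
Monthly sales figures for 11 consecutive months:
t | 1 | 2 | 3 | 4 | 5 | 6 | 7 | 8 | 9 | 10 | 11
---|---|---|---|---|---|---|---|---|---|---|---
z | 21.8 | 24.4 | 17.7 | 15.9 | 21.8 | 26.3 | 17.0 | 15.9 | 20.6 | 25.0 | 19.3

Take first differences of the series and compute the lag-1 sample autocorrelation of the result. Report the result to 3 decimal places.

First differences Δz: 2.6, -6.7, -1.8, 5.9, 4.5, -9.3, -1.1, 4.7, 4.4, -5.7
Mean of differences = -0.2500
Numerator Σ(Δz_t−Δz̄)(Δz_{t+1}−Δz̄) = -30.5325
Denominator Σ(Δz_t−Δz̄)² = 270.9650
r_1(Δz) = -30.5325 / 270.9650 = -0.113

-0.113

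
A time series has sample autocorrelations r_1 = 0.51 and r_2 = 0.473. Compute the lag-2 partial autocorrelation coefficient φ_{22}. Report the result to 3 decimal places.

φ_{22} = (r_2 − r_1²) / (1 − r_1²)
r_1² = (0.51)² = 0.2601
Numerator = 0.473 − 0.2601 = 0.2129; denominator = 1 − 0.2601 = 0.7399
φ_{22} = 0.2129 / 0.7399 = 0.288

0.288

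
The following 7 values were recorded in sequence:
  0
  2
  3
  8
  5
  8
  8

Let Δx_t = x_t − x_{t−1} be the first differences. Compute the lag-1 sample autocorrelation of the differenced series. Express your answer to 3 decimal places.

First differences Δx: 2, 1, 5, -3, 3, 0
Mean of differences = 1.3333
Numerator Σ(Δx_t−Δx̄)(Δx_{t+1}−Δx̄) = -26.7778
Denominator Σ(Δx_t−Δx̄)² = 37.3333
r_1(Δx) = -26.7778 / 37.3333 = -0.717

-0.717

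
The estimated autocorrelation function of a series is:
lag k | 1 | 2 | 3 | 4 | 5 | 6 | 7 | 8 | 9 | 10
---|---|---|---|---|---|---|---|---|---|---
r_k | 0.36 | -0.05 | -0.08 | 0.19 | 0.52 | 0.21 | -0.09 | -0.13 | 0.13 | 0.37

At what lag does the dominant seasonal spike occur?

The largest autocorrelation is r_5 = 0.52, with a weaker echo at lag 10 (0.37); the remaining lags stay at or below 0.36.
The dominant spike at lag 5 indicates a seasonal period of 5.

5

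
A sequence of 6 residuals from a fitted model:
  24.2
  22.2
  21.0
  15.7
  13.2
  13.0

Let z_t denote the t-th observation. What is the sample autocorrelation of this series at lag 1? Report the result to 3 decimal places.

Mean z̄ = (24.2 + 22.2 + 21.0 + 15.7 + 13.2 + 13.0)/6 = 18.2167
Deviations from mean: 5.9833, 3.9833, 2.7833, -2.5167, -5.0167, -5.2167
Σ(z_t−z̄)(z_{t+1}−z̄) = (23.8336) + (11.0869) + (-7.0047) + (12.6253) + (26.1703) = 66.7114
Denominator Σ(z_t−z̄)² = 118.1283
r_1 = 66.7114 / 118.1283 = 0.565

0.565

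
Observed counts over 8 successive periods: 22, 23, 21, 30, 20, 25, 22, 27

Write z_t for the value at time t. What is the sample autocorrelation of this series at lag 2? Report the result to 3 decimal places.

0.363

Mean z̄ = (22 + 23 + 21 + 30 + 20 + 25 + 22 + 27)/8 = 23.7500
Deviations from mean: -1.7500, -0.7500, -2.7500, 6.2500, -3.7500, 1.2500, -1.7500, 3.2500
Σ(z_t−z̄)(z_{t+2}−z̄) = (4.8125) + (-4.6875) + (10.3125) + (7.8125) + (6.5625) + (4.0625) = 28.8750
Denominator Σ(z_t−z̄)² = 79.5000
r_2 = 28.8750 / 79.5000 = 0.363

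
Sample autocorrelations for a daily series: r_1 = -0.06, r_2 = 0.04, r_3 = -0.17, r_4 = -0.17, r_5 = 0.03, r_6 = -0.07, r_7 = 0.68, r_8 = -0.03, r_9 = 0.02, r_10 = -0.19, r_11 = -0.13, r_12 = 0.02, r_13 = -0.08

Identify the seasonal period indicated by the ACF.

7

The largest autocorrelation is r_7 = 0.68; the remaining lags stay at or below 0.04.
The dominant spike at lag 7 indicates a seasonal period of 7.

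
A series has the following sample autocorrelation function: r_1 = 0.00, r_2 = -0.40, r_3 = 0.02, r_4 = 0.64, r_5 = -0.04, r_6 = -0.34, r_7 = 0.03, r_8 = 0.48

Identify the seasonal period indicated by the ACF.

The largest autocorrelation is r_4 = 0.64, with a weaker echo at lag 8 (0.48); the remaining lags stay at or below 0.03.
The dominant spike at lag 4 indicates a seasonal period of 4.

4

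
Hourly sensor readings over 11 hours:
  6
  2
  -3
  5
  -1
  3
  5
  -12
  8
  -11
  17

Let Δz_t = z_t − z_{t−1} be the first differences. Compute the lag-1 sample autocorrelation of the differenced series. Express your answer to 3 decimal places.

-0.684

First differences Δz: -4, -5, 8, -6, 4, 2, -17, 20, -19, 28
Mean of differences = 1.1000
Numerator Σ(Δz_t−Δz̄)(Δz_{t+1}−Δz̄) = -1356.9100
Denominator Σ(Δz_t−Δz̄)² = 1982.9000
r_1(Δz) = -1356.9100 / 1982.9000 = -0.684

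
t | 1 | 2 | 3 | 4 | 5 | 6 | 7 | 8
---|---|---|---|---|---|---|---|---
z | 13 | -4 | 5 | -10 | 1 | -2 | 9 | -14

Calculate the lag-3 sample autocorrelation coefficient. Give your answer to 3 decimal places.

Mean z̄ = (13 − 4 + 5 − 10 + 1 − 2 + 9 − 14)/8 = -0.2500
Σ(z_t−z̄)(z_{t+3}−z̄) = (-129.1875) + (-4.6875) + (-9.1875) + (-90.1875) + (-17.1875) = -250.4375
Denominator Σ(z_t−z̄)² = 591.5000
r_3 = -250.4375 / 591.5000 = -0.423

-0.423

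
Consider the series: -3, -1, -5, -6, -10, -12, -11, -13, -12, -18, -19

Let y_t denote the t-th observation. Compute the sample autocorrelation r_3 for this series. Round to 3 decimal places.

0.159

Mean ȳ = (-3 − 1 − 5 − 6 − 10 − 12 − 11 − 13 − 12 − 18 − 19)/11 = -10.0000
Numerator Σ_{t=1}^{8}(y_t−ȳ)(y_{t+3}−ȳ) = 53.0000
Denominator Σ(y_t−ȳ)² = 334.0000
r_3 = 53.0000 / 334.0000 = 0.159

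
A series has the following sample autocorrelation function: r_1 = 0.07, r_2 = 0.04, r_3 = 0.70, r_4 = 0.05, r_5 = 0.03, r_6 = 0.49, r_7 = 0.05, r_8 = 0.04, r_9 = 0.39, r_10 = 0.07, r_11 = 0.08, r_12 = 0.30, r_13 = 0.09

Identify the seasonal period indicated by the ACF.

3

The largest autocorrelation is r_3 = 0.70, with weaker echoes at lags 6 (0.49), 9 (0.39) and 12 (0.30); the remaining lags stay at or below 0.09.
The dominant spike at lag 3 indicates a seasonal period of 3.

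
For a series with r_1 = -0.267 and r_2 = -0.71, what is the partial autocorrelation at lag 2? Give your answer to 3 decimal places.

φ_{22} = (r_2 − r_1²) / (1 − r_1²)
r_1² = (-0.267)² = 0.071289
Numerator = -0.71 − 0.0713 = -0.7813; denominator = 1 − 0.0713 = 0.9287
φ_{22} = -0.7813 / 0.9287 = -0.841

-0.841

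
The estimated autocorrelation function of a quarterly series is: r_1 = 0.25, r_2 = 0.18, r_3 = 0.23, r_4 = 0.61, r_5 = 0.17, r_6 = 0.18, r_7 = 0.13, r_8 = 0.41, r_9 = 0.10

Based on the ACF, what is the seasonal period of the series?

The largest autocorrelation is r_4 = 0.61, with a weaker echo at lag 8 (0.41); the remaining lags stay at or below 0.25. The elevated value at lag 1 (0.25), dropping to 0.18 at lag 2, reflects decaying short-term dependence rather than seasonality.
The dominant spike at lag 4 indicates a seasonal period of 4.

4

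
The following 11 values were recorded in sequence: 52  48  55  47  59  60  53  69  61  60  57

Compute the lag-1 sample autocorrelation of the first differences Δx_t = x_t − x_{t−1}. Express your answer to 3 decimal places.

-0.631

First differences Δx: -4, 7, -8, 12, 1, -7, 16, -8, -1, -3
Mean of differences = 0.5000
Numerator Σ(Δx_t−Δx̄)(Δx_{t+1}−Δx̄) = -410.2500
Denominator Σ(Δx_t−Δx̄)² = 650.5000
r_1(Δx) = -410.2500 / 650.5000 = -0.631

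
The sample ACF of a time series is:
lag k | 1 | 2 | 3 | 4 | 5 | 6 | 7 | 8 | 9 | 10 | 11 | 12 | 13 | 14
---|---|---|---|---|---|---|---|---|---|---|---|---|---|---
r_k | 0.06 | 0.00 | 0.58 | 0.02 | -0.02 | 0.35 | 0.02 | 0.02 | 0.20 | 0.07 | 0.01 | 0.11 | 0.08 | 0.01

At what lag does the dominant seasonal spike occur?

3

The largest autocorrelation is r_3 = 0.58, with weaker echoes at lags 6 (0.35) and 9 (0.20); the remaining lags stay at or below 0.11.
The dominant spike at lag 3 indicates a seasonal period of 3.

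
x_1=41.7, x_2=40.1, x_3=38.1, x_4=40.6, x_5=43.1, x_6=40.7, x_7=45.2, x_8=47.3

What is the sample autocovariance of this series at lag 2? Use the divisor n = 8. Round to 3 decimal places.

Mean x̄ = (41.7 + 40.1 + 38.1 + 40.6 + 43.1 + 40.7 + 45.2 + 47.3)/8 = 42.1000
Σ_{t=1}^{6}(x_t−x̄)(x_{t+2}−x̄) = -1.4800
γ_2 = -1.4800 / 8 = -0.185

-0.185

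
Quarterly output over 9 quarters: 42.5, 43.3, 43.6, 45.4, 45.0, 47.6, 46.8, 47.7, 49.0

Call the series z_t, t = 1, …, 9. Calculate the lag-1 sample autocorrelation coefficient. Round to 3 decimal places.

Mean z̄ = (42.5 + 43.3 + 43.6 + 45.4 + 45.0 + 47.6 + 46.8 + 47.7 + 49.0)/9 = 45.6556
Numerator Σ_{t=1}^{8}(z_t−z̄)(z_{t+1}−z̄) = 23.0958
Denominator Σ(z_t−z̄)² = 40.6822
r_1 = 23.0958 / 40.6822 = 0.568

0.568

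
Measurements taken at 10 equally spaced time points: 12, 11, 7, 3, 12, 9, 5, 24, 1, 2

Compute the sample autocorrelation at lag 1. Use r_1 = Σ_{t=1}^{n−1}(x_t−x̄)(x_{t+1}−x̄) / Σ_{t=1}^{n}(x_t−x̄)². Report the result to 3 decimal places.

-0.309

Mean x̄ = (12 + 11 + 7 + 3 + 12 + 9 + 5 + 24 + 1 + 2)/10 = 8.6000
Numerator Σ_{t=1}^{9}(x_t−x̄)(x_{t+1}−x̄) = -128.1600
Denominator Σ(x_t−x̄)² = 414.4000
r_1 = -128.1600 / 414.4000 = -0.309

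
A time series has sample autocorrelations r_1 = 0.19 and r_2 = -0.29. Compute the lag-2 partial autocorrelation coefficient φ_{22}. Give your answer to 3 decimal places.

φ_{22} = (r_2 − r_1²) / (1 − r_1²)
r_1² = (0.19)² = 0.0361
Numerator = -0.29 − 0.0361 = -0.3261; denominator = 1 − 0.0361 = 0.9639
φ_{22} = -0.3261 / 0.9639 = -0.338

-0.338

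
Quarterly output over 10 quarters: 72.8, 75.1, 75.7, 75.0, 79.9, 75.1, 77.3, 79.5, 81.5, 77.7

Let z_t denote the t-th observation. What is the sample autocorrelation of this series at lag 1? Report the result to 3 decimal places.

Mean z̄ = (72.8 + 75.1 + 75.7 + 75.0 + 79.9 + 75.1 + 77.3 + 79.5 + 81.5 + 77.7)/10 = 76.9600
Numerator Σ_{t=1}^{9}(z_t−z̄)(z_{t+1}−z̄) = 16.4424
Denominator Σ(z_t−z̄)² = 66.0240
r_1 = 16.4424 / 66.0240 = 0.249

0.249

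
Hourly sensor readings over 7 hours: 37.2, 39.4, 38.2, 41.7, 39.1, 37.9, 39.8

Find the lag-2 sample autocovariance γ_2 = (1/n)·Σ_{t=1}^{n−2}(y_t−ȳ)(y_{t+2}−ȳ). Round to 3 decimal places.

Mean ȳ = (37.2 + 39.4 + 38.2 + 41.7 + 39.1 + 37.9 + 39.8)/7 = 39.0429
Deviations: -1.8429, 0.3571, -0.8429, 2.6571, 0.0571, -1.1429, 0.7571
Σ_{t=1}^{5}(y_t−ȳ)(y_{t+2}−ȳ) = -0.5394
γ_2 = -0.5394 / 7 = -0.077

-0.077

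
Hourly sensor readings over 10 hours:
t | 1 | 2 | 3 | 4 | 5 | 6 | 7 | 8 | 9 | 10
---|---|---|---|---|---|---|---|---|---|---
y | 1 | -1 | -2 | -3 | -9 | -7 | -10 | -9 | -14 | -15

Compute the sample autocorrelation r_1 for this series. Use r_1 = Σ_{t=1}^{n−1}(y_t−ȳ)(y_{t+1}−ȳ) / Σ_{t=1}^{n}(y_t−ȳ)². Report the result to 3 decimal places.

0.612

Mean ȳ = (1 − 1 − 2 − 3 − 9 − 7 − 10 − 9 − 14 − 15)/10 = -6.9000
Numerator Σ_{t=1}^{9}(y_t−ȳ)(y_{t+1}−ȳ) = 165.8900
Denominator Σ(y_t−ȳ)² = 270.9000
r_1 = 165.8900 / 270.9000 = 0.612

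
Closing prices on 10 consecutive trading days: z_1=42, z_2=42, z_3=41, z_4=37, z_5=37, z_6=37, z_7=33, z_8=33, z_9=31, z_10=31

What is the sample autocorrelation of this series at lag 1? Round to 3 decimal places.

Mean z̄ = (42 + 42 + 41 + 37 + 37 + 37 + 33 + 33 + 31 + 31)/10 = 36.4000
Numerator Σ_{t=1}^{9}(z_t−z̄)(z_{t+1}−z̄) = 117.6400
Denominator Σ(z_t−z̄)² = 166.4000
r_1 = 117.6400 / 166.4000 = 0.707

0.707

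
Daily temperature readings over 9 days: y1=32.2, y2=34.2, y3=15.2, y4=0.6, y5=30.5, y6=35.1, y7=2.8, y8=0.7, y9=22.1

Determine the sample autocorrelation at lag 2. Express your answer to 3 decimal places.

-0.682

Mean ȳ = (32.2 + 34.2 + 15.2 + 0.6 + 30.5 + 35.1 + 2.8 + 0.7 + 22.1)/9 = 19.2667
Numerator Σ_{t=1}^{7}(y_t−ȳ)(y_{t+2}−ȳ) = -1198.1922
Denominator Σ(y_t−ȳ)² = 1756.0400
r_2 = -1198.1922 / 1756.0400 = -0.682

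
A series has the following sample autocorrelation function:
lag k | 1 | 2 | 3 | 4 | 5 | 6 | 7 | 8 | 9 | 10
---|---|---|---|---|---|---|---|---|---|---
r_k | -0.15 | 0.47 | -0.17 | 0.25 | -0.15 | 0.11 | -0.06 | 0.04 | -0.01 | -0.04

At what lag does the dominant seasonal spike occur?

2

The largest autocorrelation is r_2 = 0.47, with a weaker echo at lag 4 (0.25); the remaining lags stay at or below 0.11.
The dominant spike at lag 2 indicates a seasonal period of 2.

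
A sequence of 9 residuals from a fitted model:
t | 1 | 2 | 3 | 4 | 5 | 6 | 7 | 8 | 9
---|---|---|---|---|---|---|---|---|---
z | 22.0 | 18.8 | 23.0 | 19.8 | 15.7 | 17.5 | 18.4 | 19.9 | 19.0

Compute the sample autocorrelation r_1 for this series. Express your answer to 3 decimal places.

0.111

Mean z̄ = (22.0 + 18.8 + 23.0 + 19.8 + 15.7 + 17.5 + 18.4 + 19.9 + 19.0)/9 = 19.3444
Numerator Σ_{t=1}^{8}(z_t−z̄)(z_{t+1}−z̄) = 4.3169
Denominator Σ(z_t−z̄)² = 38.9222
r_1 = 4.3169 / 38.9222 = 0.111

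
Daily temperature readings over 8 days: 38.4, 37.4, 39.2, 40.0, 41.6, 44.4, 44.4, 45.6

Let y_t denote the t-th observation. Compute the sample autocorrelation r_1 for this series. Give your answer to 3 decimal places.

0.678

Mean ȳ = (38.4 + 37.4 + 39.2 + 40.0 + 41.6 + 44.4 + 44.4 + 45.6)/8 = 41.3750
Σ(y_t−ȳ)(y_{t+1}−ȳ) = (11.8256) + (8.6456) + (2.9906) + (-0.3094) + (0.6806) + (9.1506) + (12.7806) = 45.7644
Denominator Σ(y_t−ȳ)² = 67.4750
r_1 = 45.7644 / 67.4750 = 0.678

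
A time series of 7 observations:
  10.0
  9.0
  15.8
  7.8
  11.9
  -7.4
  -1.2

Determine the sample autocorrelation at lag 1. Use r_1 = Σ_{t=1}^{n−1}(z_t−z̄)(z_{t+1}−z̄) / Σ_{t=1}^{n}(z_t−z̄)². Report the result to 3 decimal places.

0.213

Mean z̄ = (10.0 + 9.0 + 15.8 + 7.8 + 11.9 − 7.4 − 1.2)/7 = 6.5571
Numerator Σ_{t=1}^{6}(z_t−z̄)(z_{t+1}−z̄) = 82.8139
Denominator Σ(z_t−z̄)² = 388.3171
r_1 = 82.8139 / 388.3171 = 0.213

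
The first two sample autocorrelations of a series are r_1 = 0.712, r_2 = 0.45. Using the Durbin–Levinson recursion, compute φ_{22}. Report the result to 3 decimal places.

φ_{22} = (r_2 − r_1²) / (1 − r_1²)
r_1² = (0.712)² = 0.506944
Numerator = 0.45 − 0.5069 = -0.0569; denominator = 1 − 0.5069 = 0.4931
φ_{22} = -0.0569 / 0.4931 = -0.115

-0.115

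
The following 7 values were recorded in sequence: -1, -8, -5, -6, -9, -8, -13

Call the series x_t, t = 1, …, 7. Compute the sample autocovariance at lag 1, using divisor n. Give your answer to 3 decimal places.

-0.023

Mean x̄ = (-1 − 8 − 5 − 6 − 9 − 8 − 13)/7 = -7.1429
Σ_{t=1}^{6}(x_t−x̄)(x_{t+1}−x̄) = -0.1633
γ_1 = -0.1633 / 7 = -0.023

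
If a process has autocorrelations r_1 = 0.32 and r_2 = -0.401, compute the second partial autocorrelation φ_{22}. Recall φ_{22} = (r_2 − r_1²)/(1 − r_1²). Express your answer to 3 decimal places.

-0.561

φ_{22} = (r_2 − r_1²) / (1 − r_1²)
r_1² = (0.32)² = 0.1024
Numerator = -0.401 − 0.1024 = -0.5034; denominator = 1 − 0.1024 = 0.8976
φ_{22} = -0.5034 / 0.8976 = -0.561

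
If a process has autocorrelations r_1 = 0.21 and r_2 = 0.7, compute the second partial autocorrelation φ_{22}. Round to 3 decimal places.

φ_{22} = (r_2 − r_1²) / (1 − r_1²)
r_1² = (0.21)² = 0.0441
Numerator = 0.7 − 0.0441 = 0.6559; denominator = 1 − 0.0441 = 0.9559
φ_{22} = 0.6559 / 0.9559 = 0.686

0.686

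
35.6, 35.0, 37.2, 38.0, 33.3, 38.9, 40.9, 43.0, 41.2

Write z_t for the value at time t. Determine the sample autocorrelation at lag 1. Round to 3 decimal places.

Mean z̄ = (35.6 + 35.0 + 37.2 + 38.0 + 33.3 + 38.9 + 40.9 + 43.0 + 41.2)/9 = 38.1222
Numerator Σ_{t=1}^{8}(z_t−z̄)(z_{t+1}−z̄) = 38.4284
Denominator Σ(z_t−z̄)² = 81.8156
r_1 = 38.4284 / 81.8156 = 0.470

0.470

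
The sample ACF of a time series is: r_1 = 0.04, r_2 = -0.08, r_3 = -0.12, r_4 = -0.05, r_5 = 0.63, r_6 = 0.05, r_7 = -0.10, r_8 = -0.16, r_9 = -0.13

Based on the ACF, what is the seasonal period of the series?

The largest autocorrelation is r_5 = 0.63; the remaining lags stay at or below 0.05.
The dominant spike at lag 5 indicates a seasonal period of 5.

5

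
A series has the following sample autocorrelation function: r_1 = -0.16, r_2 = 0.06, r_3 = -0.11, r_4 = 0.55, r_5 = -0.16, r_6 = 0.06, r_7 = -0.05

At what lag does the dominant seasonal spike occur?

The largest autocorrelation is r_4 = 0.55; the remaining lags stay at or below 0.06.
The dominant spike at lag 4 indicates a seasonal period of 4.

4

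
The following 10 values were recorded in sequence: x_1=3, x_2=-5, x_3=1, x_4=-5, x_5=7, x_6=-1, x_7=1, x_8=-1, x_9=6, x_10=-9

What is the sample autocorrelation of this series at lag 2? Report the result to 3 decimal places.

0.278

Mean x̄ = (3 − 5 + 1 − 5 + 7 − 1 + 1 − 1 + 6 − 9)/10 = -0.3000
Numerator Σ_{t=1}^{8}(x_t−x̄)(x_{t+2}−x̄) = 63.4200
Denominator Σ(x_t−x̄)² = 228.1000
r_2 = 63.4200 / 228.1000 = 0.278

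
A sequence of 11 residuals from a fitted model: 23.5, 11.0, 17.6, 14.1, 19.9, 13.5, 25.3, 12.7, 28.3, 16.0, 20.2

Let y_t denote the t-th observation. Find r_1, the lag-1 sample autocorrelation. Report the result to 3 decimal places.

Mean ȳ = (23.5 + 11.0 + 17.6 + 14.1 + 19.9 + 13.5 + 25.3 + 12.7 + 28.3 + 16.0 + 20.2)/11 = 18.3727
Numerator Σ_{t=1}^{10}(y_t−ȳ)(y_{t+1}−ȳ) = -200.0271
Denominator Σ(y_t−ȳ)² = 313.2618
r_1 = -200.0271 / 313.2618 = -0.639

-0.639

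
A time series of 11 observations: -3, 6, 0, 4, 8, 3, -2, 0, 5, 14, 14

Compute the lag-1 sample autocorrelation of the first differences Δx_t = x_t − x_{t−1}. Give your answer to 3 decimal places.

First differences Δx: 9, -6, 4, 4, -5, -5, 2, 5, 9, 0
Mean of differences = 1.7000
Numerator Σ(Δx_t−Δx̄)(Δx_{t+1}−Δx̄) = -28.4900
Denominator Σ(Δx_t−Δx̄)² = 280.1000
r_1(Δx) = -28.4900 / 280.1000 = -0.102

-0.102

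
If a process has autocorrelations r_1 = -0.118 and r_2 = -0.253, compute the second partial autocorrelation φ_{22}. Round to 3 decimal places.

-0.271

φ_{22} = (r_2 − r_1²) / (1 − r_1²)
r_1² = (-0.118)² = 0.013924
Numerator = -0.253 − 0.0139 = -0.2669; denominator = 1 − 0.0139 = 0.9861
φ_{22} = -0.2669 / 0.9861 = -0.271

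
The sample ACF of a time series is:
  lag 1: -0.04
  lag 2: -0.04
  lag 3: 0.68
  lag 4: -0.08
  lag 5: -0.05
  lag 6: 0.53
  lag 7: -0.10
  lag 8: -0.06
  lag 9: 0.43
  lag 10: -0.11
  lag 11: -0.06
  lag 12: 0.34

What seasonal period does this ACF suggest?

3

The largest autocorrelation is r_3 = 0.68, with weaker echoes at lags 6 (0.53), 9 (0.43) and 12 (0.34); the remaining lags stay at or below -0.04.
The dominant spike at lag 3 indicates a seasonal period of 3.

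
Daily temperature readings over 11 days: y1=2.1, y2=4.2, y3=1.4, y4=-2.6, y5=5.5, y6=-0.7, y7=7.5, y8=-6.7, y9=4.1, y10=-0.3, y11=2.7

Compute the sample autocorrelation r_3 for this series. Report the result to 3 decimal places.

Mean ȳ = (2.1 + 4.2 + 1.4 − 2.6 + 5.5 − 0.7 + 7.5 − 6.7 + 4.1 − 0.3 + 2.7)/11 = 1.5636
Numerator Σ_{t=1}^{8}(y_t−ȳ)(y_{t+3}−ȳ) = -74.9258
Denominator Σ(y_t−ȳ)² = 159.9455
r_3 = -74.9258 / 159.9455 = -0.468

-0.468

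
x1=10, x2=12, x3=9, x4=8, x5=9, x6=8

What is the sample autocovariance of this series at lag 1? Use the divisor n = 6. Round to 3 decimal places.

0.370

Mean x̄ = (10 + 12 + 9 + 8 + 9 + 8)/6 = 9.3333
Deviations: 0.6667, 2.6667, -0.3333, -1.3333, -0.3333, -1.3333
Σ_{t=1}^{5}(x_t−x̄)(x_{t+1}−x̄) = 2.2222
γ_1 = 2.2222 / 6 = 0.370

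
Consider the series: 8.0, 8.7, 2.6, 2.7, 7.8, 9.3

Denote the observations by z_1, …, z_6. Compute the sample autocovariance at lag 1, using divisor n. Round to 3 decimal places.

1.385

Mean z̄ = (8.0 + 8.7 + 2.6 + 2.7 + 7.8 + 9.3)/6 = 6.5167
Σ_{t=1}^{5}(z_t−z̄)(z_{t+1}−z̄) = 8.3097
γ_1 = 8.3097 / 6 = 1.385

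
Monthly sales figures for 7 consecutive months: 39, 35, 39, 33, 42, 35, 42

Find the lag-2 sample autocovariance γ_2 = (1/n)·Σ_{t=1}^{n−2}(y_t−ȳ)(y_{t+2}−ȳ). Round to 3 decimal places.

7.280

Mean ȳ = (39 + 35 + 39 + 33 + 42 + 35 + 42)/7 = 37.8571
Σ_{t=1}^{5}(y_t−ȳ)(y_{t+2}−ȳ) = 50.9592
γ_2 = 50.9592 / 7 = 7.280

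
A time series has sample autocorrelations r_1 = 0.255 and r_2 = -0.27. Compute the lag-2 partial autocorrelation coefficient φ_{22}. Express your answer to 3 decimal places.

-0.358

φ_{22} = (r_2 − r_1²) / (1 − r_1²)
r_1² = (0.255)² = 0.065025
Numerator = -0.27 − 0.0650 = -0.3350; denominator = 1 − 0.0650 = 0.9350
φ_{22} = -0.3350 / 0.9350 = -0.358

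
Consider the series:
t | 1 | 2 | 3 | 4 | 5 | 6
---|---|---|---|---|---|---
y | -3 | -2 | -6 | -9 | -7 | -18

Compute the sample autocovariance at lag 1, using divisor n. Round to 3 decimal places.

4.125

Mean ȳ = (-3 − 2 − 6 − 9 − 7 − 18)/6 = -7.5000
Σ_{t=1}^{5}(y_t−ȳ)(y_{t+1}−ȳ) = 24.7500
γ_1 = 24.7500 / 6 = 4.125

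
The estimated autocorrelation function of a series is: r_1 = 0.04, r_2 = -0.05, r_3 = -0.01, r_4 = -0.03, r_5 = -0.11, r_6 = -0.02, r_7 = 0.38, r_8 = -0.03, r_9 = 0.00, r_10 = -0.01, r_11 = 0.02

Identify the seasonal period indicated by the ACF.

7

The largest autocorrelation is r_7 = 0.38; the remaining lags stay at or below 0.04.
The dominant spike at lag 7 indicates a seasonal period of 7.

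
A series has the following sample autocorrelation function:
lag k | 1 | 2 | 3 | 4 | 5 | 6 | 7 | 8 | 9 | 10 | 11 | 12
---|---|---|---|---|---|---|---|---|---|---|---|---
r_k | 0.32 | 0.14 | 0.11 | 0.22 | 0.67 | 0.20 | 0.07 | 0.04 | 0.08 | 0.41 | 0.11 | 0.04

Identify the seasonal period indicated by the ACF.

5

The largest autocorrelation is r_5 = 0.67, with a weaker echo at lag 10 (0.41); the remaining lags stay at or below 0.32. The elevated value at lag 1 (0.32), dropping to 0.14 at lag 2, reflects decaying short-term dependence rather than seasonality.
The dominant spike at lag 5 indicates a seasonal period of 5.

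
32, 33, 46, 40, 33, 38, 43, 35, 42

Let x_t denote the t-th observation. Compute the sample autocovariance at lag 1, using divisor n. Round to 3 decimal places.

Mean x̄ = (32 + 33 + 46 + 40 + 33 + 38 + 43 + 35 + 42)/9 = 38.0000
Σ_{t=1}^{8}(x_t−x̄)(x_{t+1}−x̄) = -31.0000
γ_1 = -31.0000 / 9 = -3.444

-3.444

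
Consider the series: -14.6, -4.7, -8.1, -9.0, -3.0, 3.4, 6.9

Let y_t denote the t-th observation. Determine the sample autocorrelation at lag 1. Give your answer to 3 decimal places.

Mean ȳ = (-14.6 − 4.7 − 8.1 − 9.0 − 3.0 + 3.4 + 6.9)/7 = -4.1571
Deviations from mean: -10.4429, -0.5429, -3.9429, -4.8429, 1.1571, 7.5571, 11.0571
Σ(y_t−ȳ)(y_{t+1}−ȳ) = (5.6690) + (2.1404) + (19.0947) + (-5.6039) + (8.7447) + (83.5604) = 113.6053
Denominator Σ(y_t−ȳ)² = 329.0571
r_1 = 113.6053 / 329.0571 = 0.345

0.345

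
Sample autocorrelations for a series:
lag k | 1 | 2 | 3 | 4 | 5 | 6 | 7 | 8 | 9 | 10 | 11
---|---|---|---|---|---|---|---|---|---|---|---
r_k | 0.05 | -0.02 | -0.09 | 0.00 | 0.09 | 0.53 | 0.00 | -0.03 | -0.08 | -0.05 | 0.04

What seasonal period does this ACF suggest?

6

The largest autocorrelation is r_6 = 0.53; the remaining lags stay at or below 0.09.
The dominant spike at lag 6 indicates a seasonal period of 6.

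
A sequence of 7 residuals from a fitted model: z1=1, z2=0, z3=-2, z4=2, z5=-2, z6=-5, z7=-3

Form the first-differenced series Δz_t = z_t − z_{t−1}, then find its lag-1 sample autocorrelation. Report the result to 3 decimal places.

-0.418

First differences Δz: -1, -2, 4, -4, -3, 2
Mean of differences = -0.6667
Numerator Σ(Δz_t−Δz̄)(Δz_{t+1}−Δz̄) = -19.7778
Denominator Σ(Δz_t−Δz̄)² = 47.3333
r_1(Δz) = -19.7778 / 47.3333 = -0.418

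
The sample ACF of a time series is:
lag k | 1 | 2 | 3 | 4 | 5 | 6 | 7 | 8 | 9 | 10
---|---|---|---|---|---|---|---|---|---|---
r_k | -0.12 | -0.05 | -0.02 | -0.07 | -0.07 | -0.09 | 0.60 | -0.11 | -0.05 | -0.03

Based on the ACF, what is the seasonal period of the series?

The largest autocorrelation is r_7 = 0.60; the remaining lags stay at or below -0.02.
The dominant spike at lag 7 indicates a seasonal period of 7.

7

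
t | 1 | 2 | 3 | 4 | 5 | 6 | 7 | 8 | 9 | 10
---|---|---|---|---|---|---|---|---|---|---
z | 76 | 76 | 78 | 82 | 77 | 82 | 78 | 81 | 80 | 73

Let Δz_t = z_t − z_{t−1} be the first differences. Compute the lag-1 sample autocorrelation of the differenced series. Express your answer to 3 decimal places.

First differences Δz: 0, 2, 4, -5, 5, -4, 3, -1, -7
Mean of differences = -0.3333
Numerator Σ(Δz_t−Δz̄)(Δz_{t+1}−Δz̄) = -63.7778
Denominator Σ(Δz_t−Δz̄)² = 144.0000
r_1(Δz) = -63.7778 / 144.0000 = -0.443

-0.443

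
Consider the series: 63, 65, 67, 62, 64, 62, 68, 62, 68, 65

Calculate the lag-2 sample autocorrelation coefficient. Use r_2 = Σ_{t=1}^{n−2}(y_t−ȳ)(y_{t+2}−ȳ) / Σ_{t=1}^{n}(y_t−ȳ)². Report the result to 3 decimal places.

0.299

Mean ȳ = (63 + 65 + 67 + 62 + 64 + 62 + 68 + 62 + 68 + 65)/10 = 64.6000
Numerator Σ_{t=1}^{8}(y_t−ȳ)(y_{t+2}−ȳ) = 15.6800
Denominator Σ(y_t−ȳ)² = 52.4000
r_2 = 15.6800 / 52.4000 = 0.299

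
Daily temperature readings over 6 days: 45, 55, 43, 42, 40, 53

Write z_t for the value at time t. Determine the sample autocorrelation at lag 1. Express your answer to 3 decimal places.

Mean z̄ = (45 + 55 + 43 + 42 + 40 + 53)/6 = 46.3333
Numerator Σ_{t=1}^{5}(z_t−z̄)(z_{t+1}−z̄) = -40.7778
Denominator Σ(z_t−z̄)² = 191.3333
r_1 = -40.7778 / 191.3333 = -0.213

-0.213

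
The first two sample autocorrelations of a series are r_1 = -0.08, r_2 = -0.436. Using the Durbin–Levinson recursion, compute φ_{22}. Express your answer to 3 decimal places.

-0.445

φ_{22} = (r_2 − r_1²) / (1 − r_1²)
r_1² = (-0.08)² = 0.0064
Numerator = -0.436 − 0.0064 = -0.4424; denominator = 1 − 0.0064 = 0.9936
φ_{22} = -0.4424 / 0.9936 = -0.445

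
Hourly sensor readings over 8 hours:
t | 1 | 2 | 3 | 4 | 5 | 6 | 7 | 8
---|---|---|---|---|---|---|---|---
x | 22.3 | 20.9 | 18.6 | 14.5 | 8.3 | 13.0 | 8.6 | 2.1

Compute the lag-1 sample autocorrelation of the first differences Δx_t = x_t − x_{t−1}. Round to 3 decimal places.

First differences Δx: -1.4, -2.3, -4.1, -6.2, 4.7, -4.4, -6.5
Mean of differences = -2.8857
Numerator Σ(Δx_t−Δx̄)(Δx_{t+1}−Δx̄) = -26.9716
Denominator Σ(Δx_t−Δx̄)² = 87.9086
r_1(Δx) = -26.9716 / 87.9086 = -0.307

-0.307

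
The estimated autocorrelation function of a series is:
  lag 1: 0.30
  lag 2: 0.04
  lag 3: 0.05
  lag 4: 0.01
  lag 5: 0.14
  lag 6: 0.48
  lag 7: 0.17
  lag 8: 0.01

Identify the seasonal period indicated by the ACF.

The largest autocorrelation is r_6 = 0.48; the remaining lags stay at or below 0.30. The elevated value at lag 1 (0.30), dropping to 0.04 at lag 2, reflects decaying short-term dependence rather than seasonality.
The dominant spike at lag 6 indicates a seasonal period of 6.

6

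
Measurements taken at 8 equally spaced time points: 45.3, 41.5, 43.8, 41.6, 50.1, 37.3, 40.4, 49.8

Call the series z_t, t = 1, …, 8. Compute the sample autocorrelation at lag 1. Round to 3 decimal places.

Mean z̄ = (45.3 + 41.5 + 43.8 + 41.6 + 50.1 + 37.3 + 40.4 + 49.8)/8 = 43.7250
Deviations from mean: 1.5750, -2.2250, 0.0750, -2.1250, 6.3750, -6.4250, -3.3250, 6.0750
Σ(z_t−z̄)(z_{t+1}−z̄) = (-3.5044) + (-0.1669) + (-0.1594) + (-13.5469) + (-40.9594) + (21.3631) + (-20.1994) = -57.1731
Denominator Σ(z_t−z̄)² = 141.8350
r_1 = -57.1731 / 141.8350 = -0.403

-0.403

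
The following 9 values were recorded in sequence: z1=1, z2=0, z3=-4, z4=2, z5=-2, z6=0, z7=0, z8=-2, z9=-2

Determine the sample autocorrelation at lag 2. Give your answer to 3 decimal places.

-0.012

Mean z̄ = (1 + 0 − 4 + 2 − 2 + 0 + 0 − 2 − 2)/9 = -0.7778
Σ(z_t−z̄)(z_{t+2}−z̄) = (-5.7284) + (2.1605) + (3.9383) + (2.1605) + (-0.9506) + (-0.9506) + (-0.9506) = -0.3210
Denominator Σ(z_t−z̄)² = 27.5556
r_2 = -0.3210 / 27.5556 = -0.012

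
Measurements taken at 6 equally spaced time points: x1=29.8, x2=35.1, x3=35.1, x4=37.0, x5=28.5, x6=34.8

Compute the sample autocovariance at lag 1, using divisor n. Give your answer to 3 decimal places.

-3.596

Mean x̄ = (29.8 + 35.1 + 35.1 + 37.0 + 28.5 + 34.8)/6 = 33.3833
Σ_{t=1}^{5}(x_t−x̄)(x_{t+1}−x̄) = -21.5753
γ_1 = -21.5753 / 6 = -3.596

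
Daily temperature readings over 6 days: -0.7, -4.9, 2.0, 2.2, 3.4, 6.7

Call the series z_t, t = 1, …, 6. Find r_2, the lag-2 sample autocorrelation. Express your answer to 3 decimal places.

-0.012

Mean z̄ = (-0.7 − 4.9 + 2.0 + 2.2 + 3.4 + 6.7)/6 = 1.4500
Deviations from mean: -2.1500, -6.3500, 0.5500, 0.7500, 1.9500, 5.2500
Σ(z_t−z̄)(z_{t+2}−z̄) = (-1.1825) + (-4.7625) + (1.0725) + (3.9375) = -0.9350
Denominator Σ(z_t−z̄)² = 77.1750
r_2 = -0.9350 / 77.1750 = -0.012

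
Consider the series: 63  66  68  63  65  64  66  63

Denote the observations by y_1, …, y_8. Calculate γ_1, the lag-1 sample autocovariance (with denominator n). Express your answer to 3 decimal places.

-0.945

Mean ȳ = (63 + 66 + 68 + 63 + 65 + 64 + 66 + 63)/8 = 64.7500
Σ_{t=1}^{7}(y_t−ȳ)(y_{t+1}−ȳ) = -7.5625
γ_1 = -7.5625 / 8 = -0.945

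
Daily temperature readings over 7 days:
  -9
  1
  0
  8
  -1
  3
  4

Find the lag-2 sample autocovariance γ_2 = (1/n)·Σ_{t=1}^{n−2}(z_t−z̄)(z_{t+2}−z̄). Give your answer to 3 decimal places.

Mean z̄ = (-9 + 1 + 0 + 8 − 1 + 3 + 4)/7 = 0.8571
Deviations: -9.8571, 0.1429, -0.8571, 7.1429, -1.8571, 2.1429, 3.1429
Σ_{t=1}^{5}(z_t−z̄)(z_{t+2}−z̄) = 20.5306
γ_2 = 20.5306 / 7 = 2.933

2.933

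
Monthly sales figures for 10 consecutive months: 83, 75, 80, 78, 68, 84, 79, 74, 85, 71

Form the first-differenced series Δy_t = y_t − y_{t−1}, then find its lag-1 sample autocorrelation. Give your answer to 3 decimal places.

-0.553

First differences Δy: -8, 5, -2, -10, 16, -5, -5, 11, -14
Mean of differences = -1.3333
Numerator Σ(Δy_t−Δȳ)(Δy_{t+1}−Δȳ) = -442.4444
Denominator Σ(Δy_t−Δȳ)² = 800.0000
r_1(Δy) = -442.4444 / 800.0000 = -0.553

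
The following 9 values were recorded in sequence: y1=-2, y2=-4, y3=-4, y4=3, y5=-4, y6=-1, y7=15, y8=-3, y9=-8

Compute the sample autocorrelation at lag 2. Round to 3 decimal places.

-0.458

Mean ȳ = (-2 − 4 − 4 + 3 − 4 − 1 + 15 − 3 − 8)/9 = -0.8889
Σ(y_t−ȳ)(y_{t+2}−ȳ) = (3.4568) + (-12.0988) + (9.6790) + (-0.4321) + (-49.4321) + (0.2346) + (-112.9877) = -161.5802
Denominator Σ(y_t−ȳ)² = 352.8889
r_2 = -161.5802 / 352.8889 = -0.458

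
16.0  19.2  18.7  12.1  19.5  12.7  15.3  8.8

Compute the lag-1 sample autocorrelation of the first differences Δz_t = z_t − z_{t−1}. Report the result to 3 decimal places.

First differences Δz: 3.2, -0.5, -6.6, 7.4, -6.8, 2.6, -6.5
Mean of differences = -1.0286
Numerator Σ(Δz_t−Δz̄)(Δz_{t+1}−Δz̄) = -137.1094
Denominator Σ(Δz_t−Δz̄)² = 196.6543
r_1(Δz) = -137.1094 / 196.6543 = -0.697

-0.697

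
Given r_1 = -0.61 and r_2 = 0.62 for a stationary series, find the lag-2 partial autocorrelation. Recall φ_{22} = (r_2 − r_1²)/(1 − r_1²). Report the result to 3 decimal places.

φ_{22} = (r_2 − r_1²) / (1 − r_1²)
r_1² = (-0.61)² = 0.3721
Numerator = 0.62 − 0.3721 = 0.2479; denominator = 1 − 0.3721 = 0.6279
φ_{22} = 0.2479 / 0.6279 = 0.395

0.395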